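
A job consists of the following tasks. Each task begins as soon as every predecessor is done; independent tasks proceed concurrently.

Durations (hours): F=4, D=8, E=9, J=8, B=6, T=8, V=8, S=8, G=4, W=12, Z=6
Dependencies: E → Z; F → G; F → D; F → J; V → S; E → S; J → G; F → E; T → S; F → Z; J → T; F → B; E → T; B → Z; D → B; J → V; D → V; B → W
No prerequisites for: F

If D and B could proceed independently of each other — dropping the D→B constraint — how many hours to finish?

Before: longest chain F→D→B→W = 4+8+6+12 = 30, finish 30.
Without D→B, B's earliest start moves from 12 to 4.
The longest chain is now F→E→T→S = 4+9+8+8 = 29, so the job takes 29 hours.

29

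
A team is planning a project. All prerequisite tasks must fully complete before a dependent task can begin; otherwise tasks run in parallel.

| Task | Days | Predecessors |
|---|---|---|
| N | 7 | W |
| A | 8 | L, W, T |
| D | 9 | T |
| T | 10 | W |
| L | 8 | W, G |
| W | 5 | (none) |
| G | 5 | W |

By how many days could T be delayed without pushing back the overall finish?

W→G→L→A = 5+5+8+8 = 26 sets the makespan at 26 days.
Longest path through T: 24 days (earliest finish 15, latest finish 17).
Slack of T = 7 − 5 = 2 days.

2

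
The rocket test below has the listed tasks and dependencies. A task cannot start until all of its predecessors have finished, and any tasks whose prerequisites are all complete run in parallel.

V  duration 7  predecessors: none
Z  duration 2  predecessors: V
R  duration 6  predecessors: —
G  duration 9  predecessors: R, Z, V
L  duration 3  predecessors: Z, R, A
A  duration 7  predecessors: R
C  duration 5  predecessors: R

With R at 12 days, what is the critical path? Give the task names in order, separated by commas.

Actual critical path: V→Z→G = 7+2+9 = 18 ⇒ 18 days.
The longest path through R is only 16 days, so R has float 2.
The binding chain switches to R→A→L = 12+7+3 = 22; finish 22 days.

R, A, L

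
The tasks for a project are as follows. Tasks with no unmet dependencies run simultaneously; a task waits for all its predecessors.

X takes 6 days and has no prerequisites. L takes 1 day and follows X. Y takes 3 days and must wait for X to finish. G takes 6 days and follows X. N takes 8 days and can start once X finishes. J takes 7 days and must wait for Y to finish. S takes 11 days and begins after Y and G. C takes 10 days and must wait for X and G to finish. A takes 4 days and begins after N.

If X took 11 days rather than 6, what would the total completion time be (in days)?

Actual critical path: X→G→S = 6+6+11 = 23 ⇒ 23 days.
X lies on that path, so at 11 days the path becomes 28 days.
The critical path is still X→G→S; finish is now 28 days.

28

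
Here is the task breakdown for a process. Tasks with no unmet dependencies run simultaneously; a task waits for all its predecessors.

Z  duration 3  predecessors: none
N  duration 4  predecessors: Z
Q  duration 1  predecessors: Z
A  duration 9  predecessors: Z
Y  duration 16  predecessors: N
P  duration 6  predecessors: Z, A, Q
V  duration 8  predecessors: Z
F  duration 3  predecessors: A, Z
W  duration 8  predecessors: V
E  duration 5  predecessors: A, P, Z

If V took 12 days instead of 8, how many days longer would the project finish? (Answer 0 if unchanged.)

0

The binding path is Z→N→Y = 3+4+16 = 23; finish at 23 days.
V has 4 days of float (longest path through it is 19).
No other chain overtakes it, so the finish is 23 days.
Change in finish: 23 − 23 = +0 days.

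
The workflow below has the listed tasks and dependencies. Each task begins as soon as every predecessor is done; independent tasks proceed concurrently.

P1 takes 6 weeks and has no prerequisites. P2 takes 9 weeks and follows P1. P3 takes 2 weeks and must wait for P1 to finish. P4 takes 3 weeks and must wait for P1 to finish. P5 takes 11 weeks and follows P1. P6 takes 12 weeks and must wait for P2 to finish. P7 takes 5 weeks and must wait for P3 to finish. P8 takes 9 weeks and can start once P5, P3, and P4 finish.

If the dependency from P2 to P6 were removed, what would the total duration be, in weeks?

26

With the dependency in place, P1→P2→P6 = 6+9+12 = 27 sets the finish at 27 weeks.
Without P2→P6, P6's earliest start moves from 15 to 0.
New critical path: P1→P5→P8 = 6+11+9 = 26 ⇒ 26 weeks.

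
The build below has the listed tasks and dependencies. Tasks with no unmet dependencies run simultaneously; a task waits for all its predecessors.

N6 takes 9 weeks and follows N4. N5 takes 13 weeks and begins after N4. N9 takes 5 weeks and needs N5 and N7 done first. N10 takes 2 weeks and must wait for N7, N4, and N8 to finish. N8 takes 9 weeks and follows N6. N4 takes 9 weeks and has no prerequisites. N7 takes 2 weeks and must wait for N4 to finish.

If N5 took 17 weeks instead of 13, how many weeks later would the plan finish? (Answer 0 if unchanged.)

Critical path before the change: N4→N6→N8→N10 = 9+9+9+2 = 29 giving 29 weeks.
N5 has 2 weeks of float (longest path through it is 27).
New critical path: N4→N5→N9 = 9+17+5 = 31 ⇒ 31 weeks.
Change in finish: 31 − 29 = +2 weeks.

2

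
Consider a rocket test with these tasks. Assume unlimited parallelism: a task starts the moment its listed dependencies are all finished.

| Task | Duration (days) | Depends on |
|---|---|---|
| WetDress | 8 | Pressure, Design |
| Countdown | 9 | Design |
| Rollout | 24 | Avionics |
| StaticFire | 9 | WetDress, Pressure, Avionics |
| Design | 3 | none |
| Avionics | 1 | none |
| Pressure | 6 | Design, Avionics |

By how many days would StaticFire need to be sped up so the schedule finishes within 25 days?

Current finish: 26 days; target: 25.
StaticFire is on every critical path, so each day cut from StaticFire cuts the finish by one (this holds down to a finish of 25).
Need 26 − 25 = 1 day off StaticFire → StaticFire becomes 8 days, finish becomes 25.

1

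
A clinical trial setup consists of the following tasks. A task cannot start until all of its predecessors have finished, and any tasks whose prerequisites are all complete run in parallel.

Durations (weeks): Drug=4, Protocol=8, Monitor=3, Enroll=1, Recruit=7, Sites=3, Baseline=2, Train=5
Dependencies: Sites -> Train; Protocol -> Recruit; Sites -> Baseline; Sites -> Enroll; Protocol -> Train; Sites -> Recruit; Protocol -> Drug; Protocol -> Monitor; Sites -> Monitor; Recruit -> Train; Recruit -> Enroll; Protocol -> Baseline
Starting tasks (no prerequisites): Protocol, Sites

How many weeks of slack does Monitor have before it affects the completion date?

Protocol→Recruit→Train = 8+7+5 = 20 sets the makespan at 20 weeks.
Longest path through Monitor: 11 weeks (earliest finish 11, latest finish 20).
Float = 20 − 11 = 9.

9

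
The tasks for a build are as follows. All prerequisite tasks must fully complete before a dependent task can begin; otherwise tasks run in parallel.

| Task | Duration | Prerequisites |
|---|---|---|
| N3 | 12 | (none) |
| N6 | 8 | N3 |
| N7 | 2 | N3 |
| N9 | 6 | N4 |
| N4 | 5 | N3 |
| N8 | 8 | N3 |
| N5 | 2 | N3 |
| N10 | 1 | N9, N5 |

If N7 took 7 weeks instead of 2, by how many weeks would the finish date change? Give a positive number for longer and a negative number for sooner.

As given, the longest chain is N3→N4→N9→N10 = 12+5+6+1 = 24, so the finish is 24 weeks.
The longest path through N7 is only 14 weeks, so N7 has float 10.
No other chain overtakes it, so the finish is 24 weeks.
Change in finish: 24 − 24 = +0 weeks.

0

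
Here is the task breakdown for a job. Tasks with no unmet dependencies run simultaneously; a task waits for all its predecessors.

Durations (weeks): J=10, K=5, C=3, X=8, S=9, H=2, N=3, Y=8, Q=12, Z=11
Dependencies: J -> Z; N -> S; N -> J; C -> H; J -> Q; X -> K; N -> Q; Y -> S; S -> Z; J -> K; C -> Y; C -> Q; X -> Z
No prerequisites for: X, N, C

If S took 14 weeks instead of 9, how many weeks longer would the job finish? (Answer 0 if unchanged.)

5

Actual critical path: C→Y→S→Z = 3+8+9+11 = 31 ⇒ 31 weeks.
Since S is critical, the +5 change carries straight to that chain (now 36 weeks).
The critical path is still C→Y→S→Z; finish is now 36 weeks.
Change in finish: 36 − 31 = +5 weeks.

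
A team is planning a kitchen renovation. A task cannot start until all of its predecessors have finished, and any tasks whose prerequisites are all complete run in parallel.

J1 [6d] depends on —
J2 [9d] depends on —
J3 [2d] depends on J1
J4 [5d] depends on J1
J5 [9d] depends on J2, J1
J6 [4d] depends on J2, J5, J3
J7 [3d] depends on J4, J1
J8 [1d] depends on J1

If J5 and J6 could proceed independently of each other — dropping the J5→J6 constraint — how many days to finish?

Before: longest chain J2→J5→J6 = 9+9+4 = 22, finish 22.
Without J5→J6, J6's earliest start moves from 18 to 9.
After: J2→J5 = 9+9 = 18 → 18 days.

18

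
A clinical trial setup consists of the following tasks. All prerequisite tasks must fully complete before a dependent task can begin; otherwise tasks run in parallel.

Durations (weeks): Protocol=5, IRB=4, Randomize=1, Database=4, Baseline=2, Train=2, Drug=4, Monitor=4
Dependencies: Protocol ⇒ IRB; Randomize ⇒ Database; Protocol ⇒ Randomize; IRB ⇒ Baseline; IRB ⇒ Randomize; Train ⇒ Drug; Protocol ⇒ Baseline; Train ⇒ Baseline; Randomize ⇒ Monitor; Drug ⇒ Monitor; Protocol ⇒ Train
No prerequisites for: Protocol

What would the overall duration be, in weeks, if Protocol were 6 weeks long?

16

Actual critical path: Protocol→Train→Drug→Monitor = 5+2+4+4 = 15 ⇒ 15 weeks.
Protocol lies on that path, so at 6 weeks the path becomes 16 weeks.
That remains the longest chain; total 16 weeks.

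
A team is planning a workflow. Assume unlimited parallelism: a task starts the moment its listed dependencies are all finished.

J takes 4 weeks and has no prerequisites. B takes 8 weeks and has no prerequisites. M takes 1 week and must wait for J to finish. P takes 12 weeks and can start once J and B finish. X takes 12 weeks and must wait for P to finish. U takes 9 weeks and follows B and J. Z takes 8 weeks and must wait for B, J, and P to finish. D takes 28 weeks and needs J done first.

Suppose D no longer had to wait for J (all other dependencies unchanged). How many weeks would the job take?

With the dependency in place, J→D = 4+28 = 32 sets the finish at 32 weeks.
Without J→D, D's earliest start moves from 4 to 0.
The longest chain is now B→P→X = 8+12+12 = 32, so the job takes 32 weeks.

32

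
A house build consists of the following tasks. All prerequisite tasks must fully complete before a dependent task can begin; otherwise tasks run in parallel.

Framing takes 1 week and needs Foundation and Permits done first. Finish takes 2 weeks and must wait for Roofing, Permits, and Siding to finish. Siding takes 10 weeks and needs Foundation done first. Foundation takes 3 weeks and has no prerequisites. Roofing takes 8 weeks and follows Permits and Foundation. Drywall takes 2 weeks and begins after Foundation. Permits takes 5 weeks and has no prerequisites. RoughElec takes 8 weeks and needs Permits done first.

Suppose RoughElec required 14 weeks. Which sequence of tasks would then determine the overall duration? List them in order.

Permits, RoughElec

Actual critical path: Permits→Roofing→Finish = 5+8+2 = 15 ⇒ 15 weeks.
RoughElec is off the critical path — its longest chain is 13 weeks, giving 2 of slack.
Now Permits→RoughElec = 5+14 = 19 is longest, so the finish becomes 19 weeks.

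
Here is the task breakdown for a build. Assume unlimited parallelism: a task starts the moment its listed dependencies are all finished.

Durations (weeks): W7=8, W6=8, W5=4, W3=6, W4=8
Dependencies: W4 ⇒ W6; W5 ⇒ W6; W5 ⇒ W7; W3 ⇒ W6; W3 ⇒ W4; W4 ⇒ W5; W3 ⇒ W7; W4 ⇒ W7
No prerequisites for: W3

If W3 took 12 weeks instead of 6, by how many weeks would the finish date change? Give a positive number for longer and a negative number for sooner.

6

As given, the longest chain is W3→W4→W5→W6 = 6+8+4+8 = 26, so the finish is 26 weeks.
Since W3 is critical, the +6 change carries straight to that chain (now 32 weeks).
That remains the longest chain; total 32 weeks.
Change in finish: 32 − 26 = +6 weeks.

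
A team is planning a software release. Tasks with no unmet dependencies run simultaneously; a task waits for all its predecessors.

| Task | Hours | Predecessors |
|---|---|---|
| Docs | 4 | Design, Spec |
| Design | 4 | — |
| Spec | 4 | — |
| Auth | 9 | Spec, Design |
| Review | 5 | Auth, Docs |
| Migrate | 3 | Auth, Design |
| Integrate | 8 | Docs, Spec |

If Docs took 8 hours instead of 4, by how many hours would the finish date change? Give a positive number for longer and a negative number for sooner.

2

Critical path before the change: Spec→Auth→Review = 4+9+5 = 18 giving 18 hours.
Docs is off the critical path — its longest chain is 16 hours, giving 2 of slack.
The binding chain switches to Spec→Docs→Integrate = 4+8+8 = 20; finish 20 hours.
Change in finish: 20 − 18 = +2 hours.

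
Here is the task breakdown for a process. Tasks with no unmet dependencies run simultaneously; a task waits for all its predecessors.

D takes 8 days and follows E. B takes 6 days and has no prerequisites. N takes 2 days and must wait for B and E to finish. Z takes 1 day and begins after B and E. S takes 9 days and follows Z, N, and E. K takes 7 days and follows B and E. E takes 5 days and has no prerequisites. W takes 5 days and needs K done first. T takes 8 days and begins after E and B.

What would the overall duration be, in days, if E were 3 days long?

18

Baseline: B→K→W = 6+7+5 = 18 → 18 days.
The longest path through E is only 17 days, so E has float 1.
The critical path is still B→K→W; finish is now 18 days.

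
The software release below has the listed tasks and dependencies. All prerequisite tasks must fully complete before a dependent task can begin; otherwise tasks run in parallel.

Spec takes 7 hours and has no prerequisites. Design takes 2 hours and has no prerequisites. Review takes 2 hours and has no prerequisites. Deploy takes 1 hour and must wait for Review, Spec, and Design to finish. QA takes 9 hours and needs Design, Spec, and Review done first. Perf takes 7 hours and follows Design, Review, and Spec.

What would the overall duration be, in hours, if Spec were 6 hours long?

The binding path is Spec→QA = 7+9 = 16; finish at 16 hours.
Since Spec is critical, the -1 change carries straight to that chain (now 15 hours).
No other chain overtakes it, so the finish is 15 hours.

15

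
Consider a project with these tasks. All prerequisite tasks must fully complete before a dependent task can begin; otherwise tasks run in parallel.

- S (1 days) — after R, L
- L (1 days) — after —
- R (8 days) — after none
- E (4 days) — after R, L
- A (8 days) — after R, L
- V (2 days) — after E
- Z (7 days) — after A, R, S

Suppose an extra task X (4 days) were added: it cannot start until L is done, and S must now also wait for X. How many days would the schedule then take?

23

Originally the schedule takes 23 days.
With X inserted, S now waits for max(R, L, X).
New critical path: R→A→Z = 8+8+7 = 23 ⇒ 23 days.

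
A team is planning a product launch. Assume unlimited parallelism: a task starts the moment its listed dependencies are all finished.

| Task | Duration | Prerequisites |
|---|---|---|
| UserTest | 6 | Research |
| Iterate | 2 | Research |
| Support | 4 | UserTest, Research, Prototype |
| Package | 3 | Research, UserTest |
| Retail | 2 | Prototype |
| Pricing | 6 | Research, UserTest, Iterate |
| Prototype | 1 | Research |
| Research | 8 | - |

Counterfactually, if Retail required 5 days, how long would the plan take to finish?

20

The binding path is Research→UserTest→Pricing = 8+6+6 = 20; finish at 20 days.
The longest path through Retail is only 11 days, so Retail has float 9.
No other chain overtakes it, so the finish is 20 days.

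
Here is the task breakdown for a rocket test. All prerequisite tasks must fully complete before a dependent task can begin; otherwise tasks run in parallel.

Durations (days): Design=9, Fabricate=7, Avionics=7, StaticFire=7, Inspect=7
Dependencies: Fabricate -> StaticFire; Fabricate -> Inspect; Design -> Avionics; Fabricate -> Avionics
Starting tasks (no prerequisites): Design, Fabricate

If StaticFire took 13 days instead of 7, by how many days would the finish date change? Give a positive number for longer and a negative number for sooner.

The binding path is Design→Avionics = 9+7 = 16; finish at 16 days.
The longest path through StaticFire is only 14 days, so StaticFire has float 2.
The binding chain switches to Fabricate→StaticFire = 7+13 = 20; finish 20 days.
Change in finish: 20 − 16 = +4 days.

4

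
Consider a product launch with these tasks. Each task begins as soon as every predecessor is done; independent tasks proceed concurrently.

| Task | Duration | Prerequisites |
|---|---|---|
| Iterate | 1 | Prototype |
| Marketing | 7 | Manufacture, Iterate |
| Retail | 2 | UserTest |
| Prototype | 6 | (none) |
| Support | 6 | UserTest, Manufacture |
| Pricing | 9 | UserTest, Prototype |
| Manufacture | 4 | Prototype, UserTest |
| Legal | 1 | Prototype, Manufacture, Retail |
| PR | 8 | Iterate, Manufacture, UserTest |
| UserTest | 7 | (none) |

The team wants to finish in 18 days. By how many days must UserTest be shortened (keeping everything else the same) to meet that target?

1

Current finish: 19 days; target: 18.
UserTest is on every critical path, so each day cut from UserTest cuts the finish by one (this holds down to a finish of 18).
Need 19 − 18 = 1 day off UserTest → UserTest becomes 6 days, finish becomes 18.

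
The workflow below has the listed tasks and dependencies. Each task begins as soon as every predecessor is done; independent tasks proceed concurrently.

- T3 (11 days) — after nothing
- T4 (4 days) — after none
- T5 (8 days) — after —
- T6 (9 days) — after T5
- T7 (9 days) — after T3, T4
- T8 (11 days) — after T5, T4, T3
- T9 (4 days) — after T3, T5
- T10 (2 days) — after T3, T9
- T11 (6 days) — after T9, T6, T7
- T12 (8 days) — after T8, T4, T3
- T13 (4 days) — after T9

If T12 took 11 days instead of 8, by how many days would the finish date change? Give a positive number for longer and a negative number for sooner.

The binding path is T3→T8→T12 = 11+11+8 = 30; finish at 30 days.
Since T12 is critical, the +3 change carries straight to that chain (now 33 days).
The critical path is still T3→T8→T12; finish is now 33 days.
Change in finish: 33 − 30 = +3 days.

3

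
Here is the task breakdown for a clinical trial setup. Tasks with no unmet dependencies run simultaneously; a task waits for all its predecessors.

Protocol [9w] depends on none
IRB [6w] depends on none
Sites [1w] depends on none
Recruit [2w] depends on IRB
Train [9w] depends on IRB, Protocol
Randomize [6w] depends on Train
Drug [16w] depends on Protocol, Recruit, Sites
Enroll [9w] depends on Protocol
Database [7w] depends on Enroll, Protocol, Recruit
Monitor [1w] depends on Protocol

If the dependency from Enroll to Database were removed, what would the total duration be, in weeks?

With the dependency in place, Protocol→Drug = 9+16 = 25 sets the finish at 25 weeks.
Without Enroll→Database, Database's earliest start moves from 18 to 9.
After: Protocol→Drug = 9+16 = 25 → 25 weeks.

25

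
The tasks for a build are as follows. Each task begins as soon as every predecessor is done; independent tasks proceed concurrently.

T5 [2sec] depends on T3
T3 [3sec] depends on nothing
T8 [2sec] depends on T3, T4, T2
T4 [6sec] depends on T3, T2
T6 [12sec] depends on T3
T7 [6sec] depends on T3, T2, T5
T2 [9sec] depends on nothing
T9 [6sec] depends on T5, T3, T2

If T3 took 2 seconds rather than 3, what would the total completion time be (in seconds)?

17

As given, the longest chain is T2→T4→T8 = 9+6+2 = 17, so the finish is 17 seconds.
T3 is off the critical path — its longest chain is 15 seconds, giving 2 of slack.
No other chain overtakes it, so the finish is 17 seconds.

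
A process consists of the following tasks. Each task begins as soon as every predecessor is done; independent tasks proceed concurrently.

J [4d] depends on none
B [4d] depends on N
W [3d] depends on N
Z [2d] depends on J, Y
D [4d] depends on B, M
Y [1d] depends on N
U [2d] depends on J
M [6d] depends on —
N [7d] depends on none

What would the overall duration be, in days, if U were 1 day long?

Critical path before the change: N→B→D = 7+4+4 = 15 giving 15 days.
U has 9 days of float (longest path through it is 6).
That remains the longest chain; total 15 days.

15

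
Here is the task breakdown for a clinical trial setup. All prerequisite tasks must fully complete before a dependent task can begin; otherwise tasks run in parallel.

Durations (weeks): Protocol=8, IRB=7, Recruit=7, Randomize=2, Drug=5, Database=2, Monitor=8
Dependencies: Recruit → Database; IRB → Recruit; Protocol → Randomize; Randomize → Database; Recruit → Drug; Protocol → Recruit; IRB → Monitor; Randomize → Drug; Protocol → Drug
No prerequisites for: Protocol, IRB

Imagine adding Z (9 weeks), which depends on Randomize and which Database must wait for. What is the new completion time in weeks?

21

Originally the project takes 20 weeks.
With Z inserted, Database now waits for max(Recruit, Randomize, Z).
New critical path: Protocol→Randomize→Z→Database = 8+2+9+2 = 21 ⇒ 21 weeks.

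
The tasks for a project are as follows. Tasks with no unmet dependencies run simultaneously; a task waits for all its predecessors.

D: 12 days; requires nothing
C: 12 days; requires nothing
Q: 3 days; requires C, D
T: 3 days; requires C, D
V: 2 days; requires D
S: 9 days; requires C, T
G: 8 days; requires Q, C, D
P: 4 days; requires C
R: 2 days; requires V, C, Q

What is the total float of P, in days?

8

The longest chain is D→T→S = 12+3+9 = 24; overall finish 24 days.
P finishes as early as 16 and must finish by 24.
Float = 24 − 16 = 8.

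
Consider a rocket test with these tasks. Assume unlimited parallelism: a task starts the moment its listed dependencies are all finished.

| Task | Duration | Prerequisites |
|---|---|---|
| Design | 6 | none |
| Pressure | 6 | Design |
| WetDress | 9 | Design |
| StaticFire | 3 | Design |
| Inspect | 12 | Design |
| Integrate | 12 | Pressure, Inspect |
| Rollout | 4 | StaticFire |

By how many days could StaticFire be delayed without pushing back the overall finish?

17

The longest chain is Design→Inspect→Integrate = 6+12+12 = 30; overall finish 30 days.
Longest path through StaticFire: 13 days (earliest finish 9, latest finish 26).
So StaticFire can slip 26 − 9 = 17 days.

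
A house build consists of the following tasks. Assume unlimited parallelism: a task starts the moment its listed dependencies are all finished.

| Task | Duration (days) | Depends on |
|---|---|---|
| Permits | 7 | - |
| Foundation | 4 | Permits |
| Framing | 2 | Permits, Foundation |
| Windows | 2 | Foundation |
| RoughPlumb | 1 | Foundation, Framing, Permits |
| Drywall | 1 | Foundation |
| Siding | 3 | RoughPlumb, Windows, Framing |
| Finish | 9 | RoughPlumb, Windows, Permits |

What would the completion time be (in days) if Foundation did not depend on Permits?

19

Before: longest chain Permits→Foundation→Framing→RoughPlumb→Finish = 7+4+2+1+9 = 23, finish 23.
Without Permits→Foundation, Foundation's earliest start moves from 7 to 0.
The longest chain is now Permits→Framing→RoughPlumb→Finish = 7+2+1+9 = 19, so the plan takes 19 days.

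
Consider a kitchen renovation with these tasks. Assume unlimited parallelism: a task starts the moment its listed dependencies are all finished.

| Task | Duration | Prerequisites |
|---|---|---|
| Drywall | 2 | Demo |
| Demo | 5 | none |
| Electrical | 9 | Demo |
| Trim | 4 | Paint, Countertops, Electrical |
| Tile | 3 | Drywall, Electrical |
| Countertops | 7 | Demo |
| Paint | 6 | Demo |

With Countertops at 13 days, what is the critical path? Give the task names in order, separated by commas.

Baseline: Demo→Electrical→Trim = 5+9+4 = 18 → 18 days.
Countertops is off the critical path — its longest chain is 16 days, giving 2 of slack.
New critical path: Demo→Countertops→Trim = 5+13+4 = 22 ⇒ 22 days.

Demo, Countertops, Trim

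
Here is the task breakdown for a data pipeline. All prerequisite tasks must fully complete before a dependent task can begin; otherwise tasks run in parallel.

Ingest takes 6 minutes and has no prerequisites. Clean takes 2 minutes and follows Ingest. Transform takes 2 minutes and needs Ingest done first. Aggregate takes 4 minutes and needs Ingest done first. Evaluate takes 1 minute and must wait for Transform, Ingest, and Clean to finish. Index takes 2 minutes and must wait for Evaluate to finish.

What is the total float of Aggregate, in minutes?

Ingest→Clean→Evaluate→Index = 6+2+1+2 = 11 sets the makespan at 11 minutes.
Longest path through Aggregate: 10 minutes (earliest finish 10, latest finish 11).
So Aggregate can slip 11 − 10 = 1 minute.

1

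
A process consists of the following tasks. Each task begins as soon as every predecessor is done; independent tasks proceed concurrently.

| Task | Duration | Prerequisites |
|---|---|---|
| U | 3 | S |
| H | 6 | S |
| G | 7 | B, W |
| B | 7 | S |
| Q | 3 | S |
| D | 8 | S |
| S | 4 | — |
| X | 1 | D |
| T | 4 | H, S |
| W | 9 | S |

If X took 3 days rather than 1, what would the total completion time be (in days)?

Critical path before the change: S→W→G = 4+9+7 = 20 giving 20 days.
X has 7 days of float (longest path through it is 13).
No other chain overtakes it, so the finish is 20 days.

20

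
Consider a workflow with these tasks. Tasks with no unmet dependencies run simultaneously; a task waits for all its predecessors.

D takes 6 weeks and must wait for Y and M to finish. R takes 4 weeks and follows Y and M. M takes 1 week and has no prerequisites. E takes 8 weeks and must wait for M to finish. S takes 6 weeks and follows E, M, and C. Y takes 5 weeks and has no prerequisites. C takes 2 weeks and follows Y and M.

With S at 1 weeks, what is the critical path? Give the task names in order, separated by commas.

Baseline: M→E→S = 1+8+6 = 15 → 15 weeks.
S is on the critical path; changing it to 1 makes that path 10 weeks.
The binding chain switches to Y→D = 5+6 = 11; finish 11 weeks.

Y, D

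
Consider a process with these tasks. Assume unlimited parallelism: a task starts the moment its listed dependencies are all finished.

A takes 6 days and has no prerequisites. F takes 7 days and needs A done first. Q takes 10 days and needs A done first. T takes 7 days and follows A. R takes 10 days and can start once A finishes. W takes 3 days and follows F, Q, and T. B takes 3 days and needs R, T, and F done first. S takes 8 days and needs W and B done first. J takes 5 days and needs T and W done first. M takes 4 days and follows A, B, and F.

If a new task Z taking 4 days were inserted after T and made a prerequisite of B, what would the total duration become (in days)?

28

Originally the schedule takes 27 days.
With Z inserted, B now waits for max(R, T, F, Z).
New critical path: A→T→Z→B→S = 6+7+4+3+8 = 28 ⇒ 28 days.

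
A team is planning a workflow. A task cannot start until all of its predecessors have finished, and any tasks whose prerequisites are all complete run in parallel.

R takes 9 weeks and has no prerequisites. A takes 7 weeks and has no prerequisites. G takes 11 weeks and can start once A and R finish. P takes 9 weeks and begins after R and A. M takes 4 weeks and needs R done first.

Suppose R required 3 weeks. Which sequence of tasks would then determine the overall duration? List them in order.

A, G

The binding path is R→G = 9+11 = 20; finish at 20 weeks.
Since R is critical, the -6 change carries straight to that chain (now 14 weeks).
Now A→G = 7+11 = 18 is longest, so the finish becomes 18 weeks.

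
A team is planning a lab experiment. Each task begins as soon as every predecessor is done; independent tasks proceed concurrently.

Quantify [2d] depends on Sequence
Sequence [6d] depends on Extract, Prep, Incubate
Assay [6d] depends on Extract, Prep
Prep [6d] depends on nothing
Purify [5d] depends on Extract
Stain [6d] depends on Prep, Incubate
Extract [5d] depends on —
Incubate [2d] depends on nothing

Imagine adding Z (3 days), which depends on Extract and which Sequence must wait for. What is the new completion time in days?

16

Originally the schedule takes 14 days.
With Z inserted, Sequence now waits for max(Extract, Prep, Incubate, Z).
New critical path: Extract→Z→Sequence→Quantify = 5+3+6+2 = 16 ⇒ 16 days.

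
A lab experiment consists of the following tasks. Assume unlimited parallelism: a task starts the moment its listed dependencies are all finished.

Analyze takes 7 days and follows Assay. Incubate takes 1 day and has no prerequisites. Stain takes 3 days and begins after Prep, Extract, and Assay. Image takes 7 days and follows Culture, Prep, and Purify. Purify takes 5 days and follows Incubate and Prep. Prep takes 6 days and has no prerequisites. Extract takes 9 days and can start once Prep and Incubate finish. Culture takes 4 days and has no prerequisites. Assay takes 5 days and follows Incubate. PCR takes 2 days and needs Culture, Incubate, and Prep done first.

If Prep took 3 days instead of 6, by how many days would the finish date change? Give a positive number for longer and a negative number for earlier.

Critical path before the change: Prep→Extract→Stain = 6+9+3 = 18 giving 18 days.
Prep lies on that path, so at 3 days the path becomes 15 days.
That remains the longest chain; total 15 days.
Change in finish: 15 − 18 = -3 days.

-3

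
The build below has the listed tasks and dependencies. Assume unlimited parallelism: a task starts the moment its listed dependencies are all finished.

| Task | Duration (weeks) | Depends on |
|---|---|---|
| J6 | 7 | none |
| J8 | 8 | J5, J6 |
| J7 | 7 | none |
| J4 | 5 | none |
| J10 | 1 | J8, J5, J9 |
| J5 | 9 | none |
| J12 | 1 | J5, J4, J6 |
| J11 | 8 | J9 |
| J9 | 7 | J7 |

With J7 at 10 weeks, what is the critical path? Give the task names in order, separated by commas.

J7, J9, J11

Baseline: J7→J9→J11 = 7+7+8 = 22 → 22 weeks.
J7 is on the critical path; changing it to 10 makes that path 25 weeks.
The critical path is still J7→J9→J11; finish is now 25 weeks.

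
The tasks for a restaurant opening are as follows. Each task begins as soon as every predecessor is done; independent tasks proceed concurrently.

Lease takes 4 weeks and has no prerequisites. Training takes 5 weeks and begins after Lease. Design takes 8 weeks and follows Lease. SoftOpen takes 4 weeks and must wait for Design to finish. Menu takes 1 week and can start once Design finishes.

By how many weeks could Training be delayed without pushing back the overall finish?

Lease→Design→SoftOpen = 4+8+4 = 16 sets the makespan at 16 weeks.
The longest chain containing Training totals 9 weeks.
Slack of Training = 11 − 4 = 7 weeks.

7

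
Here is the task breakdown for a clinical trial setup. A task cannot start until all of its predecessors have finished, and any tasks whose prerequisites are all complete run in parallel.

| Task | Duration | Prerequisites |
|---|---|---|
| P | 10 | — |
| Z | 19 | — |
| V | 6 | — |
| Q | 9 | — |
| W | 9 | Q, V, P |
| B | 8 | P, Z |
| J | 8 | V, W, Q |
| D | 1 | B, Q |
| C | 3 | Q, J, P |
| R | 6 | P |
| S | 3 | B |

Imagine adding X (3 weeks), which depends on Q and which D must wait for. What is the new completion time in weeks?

Originally the job takes 30 weeks.
With X inserted, D now waits for max(B, Q, X).
New critical path: P→W→J→C = 10+9+8+3 = 30 ⇒ 30 weeks.

30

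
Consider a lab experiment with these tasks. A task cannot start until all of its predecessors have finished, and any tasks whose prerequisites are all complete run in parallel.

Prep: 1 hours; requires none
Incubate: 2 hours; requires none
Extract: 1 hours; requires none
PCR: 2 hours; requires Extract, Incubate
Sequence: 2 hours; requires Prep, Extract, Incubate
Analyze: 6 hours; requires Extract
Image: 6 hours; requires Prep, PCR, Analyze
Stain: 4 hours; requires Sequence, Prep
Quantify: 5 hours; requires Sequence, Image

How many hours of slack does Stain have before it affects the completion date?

10

Critical path: Extract→Analyze→Image→Quantify = 1+6+6+5 = 18, so the finish is 18 hours.
The longest chain containing Stain totals 8 hours.
So Stain can slip 18 − 8 = 10 hours.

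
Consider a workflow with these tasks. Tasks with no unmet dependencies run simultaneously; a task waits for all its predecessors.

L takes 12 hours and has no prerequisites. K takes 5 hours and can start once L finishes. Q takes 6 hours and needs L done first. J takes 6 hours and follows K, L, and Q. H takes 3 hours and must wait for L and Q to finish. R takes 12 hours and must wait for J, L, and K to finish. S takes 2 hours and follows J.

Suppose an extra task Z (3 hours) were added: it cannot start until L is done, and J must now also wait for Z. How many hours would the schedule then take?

36

Originally the schedule takes 36 hours.
With Z inserted, J now waits for max(K, L, Q, Z).
New critical path: L→Q→J→R = 12+6+6+12 = 36 ⇒ 36 hours.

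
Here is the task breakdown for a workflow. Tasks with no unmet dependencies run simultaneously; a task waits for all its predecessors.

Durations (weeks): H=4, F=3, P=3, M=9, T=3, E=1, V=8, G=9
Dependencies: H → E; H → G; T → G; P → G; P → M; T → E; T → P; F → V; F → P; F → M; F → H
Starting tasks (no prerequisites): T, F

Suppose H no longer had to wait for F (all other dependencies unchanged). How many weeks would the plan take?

15

Original critical path: F→H→G = 3+4+9 = 16 ⇒ 16 weeks.
Without F→H, H's earliest start moves from 3 to 0.
After: T→P→M = 3+3+9 = 15 → 15 weeks.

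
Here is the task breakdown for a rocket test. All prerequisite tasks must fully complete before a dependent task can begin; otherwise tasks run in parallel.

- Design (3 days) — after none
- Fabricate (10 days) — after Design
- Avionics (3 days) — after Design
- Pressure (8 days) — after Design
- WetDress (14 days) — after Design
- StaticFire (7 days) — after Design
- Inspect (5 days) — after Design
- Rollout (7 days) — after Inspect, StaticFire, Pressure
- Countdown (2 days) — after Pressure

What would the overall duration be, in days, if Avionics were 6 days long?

18

As given, the longest chain is Design→Pressure→Rollout = 3+8+7 = 18, so the finish is 18 days.
Avionics is off the critical path — its longest chain is 6 days, giving 12 of slack.
No other chain overtakes it, so the finish is 18 days.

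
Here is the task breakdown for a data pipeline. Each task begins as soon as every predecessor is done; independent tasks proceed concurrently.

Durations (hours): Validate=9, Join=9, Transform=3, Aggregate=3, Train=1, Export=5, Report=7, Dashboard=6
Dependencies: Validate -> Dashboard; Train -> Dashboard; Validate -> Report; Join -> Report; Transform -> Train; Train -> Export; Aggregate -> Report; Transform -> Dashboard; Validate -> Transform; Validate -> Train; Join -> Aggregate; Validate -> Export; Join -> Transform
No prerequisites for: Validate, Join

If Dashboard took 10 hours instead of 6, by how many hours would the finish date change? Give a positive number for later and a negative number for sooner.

4

Critical path before the change: Validate→Transform→Train→Dashboard = 9+3+1+6 = 19 giving 19 hours.
Dashboard lies on that path, so at 10 hours the path becomes 23 hours.
No other chain overtakes it, so the finish is 23 hours.
Change in finish: 23 − 19 = +4 hours.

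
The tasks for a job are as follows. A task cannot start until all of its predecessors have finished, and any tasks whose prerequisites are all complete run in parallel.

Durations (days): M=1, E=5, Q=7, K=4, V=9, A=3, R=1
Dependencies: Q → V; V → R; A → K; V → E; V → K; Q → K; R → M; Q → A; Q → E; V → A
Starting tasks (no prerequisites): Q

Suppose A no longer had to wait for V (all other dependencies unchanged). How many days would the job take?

With the dependency in place, Q→V→A→K = 7+9+3+4 = 23 sets the finish at 23 days.
Without V→A, A's earliest start moves from 16 to 7.
New critical path: Q→V→E = 7+9+5 = 21 ⇒ 21 days.

21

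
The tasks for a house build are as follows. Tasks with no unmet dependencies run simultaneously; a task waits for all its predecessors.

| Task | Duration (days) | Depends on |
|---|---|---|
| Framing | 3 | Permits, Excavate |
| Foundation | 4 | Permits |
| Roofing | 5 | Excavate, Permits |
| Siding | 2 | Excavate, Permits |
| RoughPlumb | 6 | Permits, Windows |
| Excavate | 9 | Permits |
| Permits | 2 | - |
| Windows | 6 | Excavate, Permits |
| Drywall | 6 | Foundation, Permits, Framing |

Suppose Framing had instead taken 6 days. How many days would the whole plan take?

23

As given, the longest chain is Permits→Excavate→Windows→RoughPlumb = 2+9+6+6 = 23, so the finish is 23 days.
The longest path through Framing is only 20 days, so Framing has float 3.
The binding chain switches to Permits→Excavate→Framing→Drywall = 2+9+6+6 = 23; finish 23 days.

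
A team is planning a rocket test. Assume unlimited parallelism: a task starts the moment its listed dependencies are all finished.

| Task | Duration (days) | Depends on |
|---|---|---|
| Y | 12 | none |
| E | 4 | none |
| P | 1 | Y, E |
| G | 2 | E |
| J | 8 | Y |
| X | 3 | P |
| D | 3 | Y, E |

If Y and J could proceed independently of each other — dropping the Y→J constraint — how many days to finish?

With the dependency in place, Y→J = 12+8 = 20 sets the finish at 20 days.
Without Y→J, J's earliest start moves from 12 to 0.
The longest chain is now Y→P→X = 12+1+3 = 16, so the job takes 16 days.

16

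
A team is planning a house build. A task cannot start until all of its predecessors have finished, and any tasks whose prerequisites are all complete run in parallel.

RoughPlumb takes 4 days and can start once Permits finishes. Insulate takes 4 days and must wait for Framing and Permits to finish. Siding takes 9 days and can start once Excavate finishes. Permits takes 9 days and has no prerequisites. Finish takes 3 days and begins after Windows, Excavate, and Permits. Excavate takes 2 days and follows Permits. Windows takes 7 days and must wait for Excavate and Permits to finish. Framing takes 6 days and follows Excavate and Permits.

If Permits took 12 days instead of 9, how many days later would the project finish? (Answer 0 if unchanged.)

As given, the longest chain is Permits→Excavate→Framing→Insulate = 9+2+6+4 = 21, so the finish is 21 days.
Since Permits is critical, the +3 change carries straight to that chain (now 24 days).
The critical path is still Permits→Excavate→Framing→Insulate; finish is now 24 days.
Change in finish: 24 − 21 = +3 days.

3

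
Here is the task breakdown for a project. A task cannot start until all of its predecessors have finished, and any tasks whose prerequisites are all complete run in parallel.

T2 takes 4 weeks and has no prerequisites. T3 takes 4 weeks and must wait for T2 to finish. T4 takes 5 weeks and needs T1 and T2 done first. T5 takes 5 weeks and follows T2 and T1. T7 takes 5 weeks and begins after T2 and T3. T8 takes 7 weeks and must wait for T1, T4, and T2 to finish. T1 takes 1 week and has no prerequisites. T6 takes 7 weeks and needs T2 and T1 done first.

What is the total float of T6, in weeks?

5

Critical path: T2→T4→T8 = 4+5+7 = 16, so the finish is 16 weeks.
T6 finishes as early as 11 and must finish by 16.
Float = 16 − 11 = 5.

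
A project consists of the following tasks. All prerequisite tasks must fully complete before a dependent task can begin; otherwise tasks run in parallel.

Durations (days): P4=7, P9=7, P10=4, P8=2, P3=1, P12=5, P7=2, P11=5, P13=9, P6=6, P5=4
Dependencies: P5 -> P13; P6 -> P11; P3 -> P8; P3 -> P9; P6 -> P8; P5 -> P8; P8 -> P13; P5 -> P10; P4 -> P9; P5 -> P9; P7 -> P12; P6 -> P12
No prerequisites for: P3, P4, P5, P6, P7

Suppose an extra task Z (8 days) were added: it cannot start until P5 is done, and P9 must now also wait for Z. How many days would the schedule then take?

19

Originally the schedule takes 17 days.
With Z inserted, P9 now waits for max(P5, P4, P3, Z).
New critical path: P5→Z→P9 = 4+8+7 = 19 ⇒ 19 days.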